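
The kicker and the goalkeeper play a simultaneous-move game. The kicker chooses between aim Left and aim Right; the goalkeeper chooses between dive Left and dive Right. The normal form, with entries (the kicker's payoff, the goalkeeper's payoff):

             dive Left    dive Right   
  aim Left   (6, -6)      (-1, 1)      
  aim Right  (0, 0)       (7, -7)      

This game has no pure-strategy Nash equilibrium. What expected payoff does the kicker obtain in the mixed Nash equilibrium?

The goalkeeper's mix must leave the kicker indifferent between aim Left and aim Right.
  the kicker's expected payoff from aim Left: q·6 + (1−q)·(-1) = 7q - 1
  the kicker's expected payoff from aim Right: q·0 + (1−q)·7 = -7q + 7
  7q - 1 = -7q + 7  ⇒  14q = 8  ⇒  q = 4/7.
At equilibrium the kicker is indifferent across rows, so the kicker's payoff equals the payoff from aim Left: (4/7)·6 + (3/7)·(-1) = 3.

3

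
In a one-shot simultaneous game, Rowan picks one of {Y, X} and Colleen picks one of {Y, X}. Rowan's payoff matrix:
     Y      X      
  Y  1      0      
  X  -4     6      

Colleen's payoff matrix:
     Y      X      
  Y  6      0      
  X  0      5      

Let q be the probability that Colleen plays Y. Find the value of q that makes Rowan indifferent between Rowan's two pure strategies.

Set Rowan's expected payoff from Y equal to that from X:
  Rowan's expected payoff from Y: q·1 + (1−q)·0 = q
  Rowan's expected payoff from X: q·(-4) + (1−q)·6 = -10q + 6
  q = -10q + 6  ⇒  11q = 6  ⇒  q = 6/11.

q = 6/11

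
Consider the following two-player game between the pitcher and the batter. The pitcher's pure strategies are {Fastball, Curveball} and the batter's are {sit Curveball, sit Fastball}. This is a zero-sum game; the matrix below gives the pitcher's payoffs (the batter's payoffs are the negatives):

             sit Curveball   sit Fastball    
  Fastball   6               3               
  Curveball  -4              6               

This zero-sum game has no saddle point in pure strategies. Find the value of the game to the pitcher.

v = 48/13

The batter's mix must leave the pitcher indifferent between Fastball and Curveball.
  the pitcher's payoff from Fastball: q·6 + (1−q)·3 = 3q + 3
  the pitcher's payoff from Curveball: q·(-4) + (1−q)·6 = -10q + 6
  3q + 3 = -10q + 6  ⇒  13q = 3  ⇒  q = 3/13.
The value is the pitcher's expected payoff against this mix (using Fastball): (3/13)·6 + (10/13)·3 = 48/13.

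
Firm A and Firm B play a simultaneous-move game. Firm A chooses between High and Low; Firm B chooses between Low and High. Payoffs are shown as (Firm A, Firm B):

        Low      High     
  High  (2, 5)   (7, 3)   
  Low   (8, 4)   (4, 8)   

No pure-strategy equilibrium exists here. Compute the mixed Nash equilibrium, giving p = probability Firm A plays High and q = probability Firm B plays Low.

For Firm B to be willing to mix, Firm B must be indifferent between Low and High, which pins down Firm A's mix.
  Firm B's payoff to Low: p·5 + (1−p)·4 = p + 4
  Firm B's payoff to High: p·3 + (1−p)·8 = -5p + 8
  p + 4 = -5p + 8  ⇒  6p = 4  ⇒  p = 2/3.
Set Firm A's expected payoff from High equal to that from Low:
  Firm A's payoff from High: q·2 + (1−q)·7 = -5q + 7
  Firm A's payoff from Low: q·8 + (1−q)·4 = 4q + 4
  -5q + 7 = 4q + 4  ⇒  -9q = -3  ⇒  q = 1/3.

p = 2/3, q = 1/3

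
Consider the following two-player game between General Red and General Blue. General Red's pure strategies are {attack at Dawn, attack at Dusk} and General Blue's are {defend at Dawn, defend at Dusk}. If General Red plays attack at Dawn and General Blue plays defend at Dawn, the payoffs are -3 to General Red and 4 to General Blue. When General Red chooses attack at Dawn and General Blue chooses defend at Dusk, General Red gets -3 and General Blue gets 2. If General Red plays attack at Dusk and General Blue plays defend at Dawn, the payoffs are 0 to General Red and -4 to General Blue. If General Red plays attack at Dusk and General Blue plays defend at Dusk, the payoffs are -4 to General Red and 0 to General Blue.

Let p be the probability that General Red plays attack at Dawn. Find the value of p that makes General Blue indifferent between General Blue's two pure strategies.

p = 2/3

General Red's mix must leave General Blue indifferent between defend at Dawn and defend at Dusk.
  General Blue's payoff from defend at Dawn: p·4 + (1−p)·(-4) = 8p - 4
  General Blue's payoff from defend at Dusk: p·2 + (1−p)·0 = 2p
  8p - 4 = 2p  ⇒  6p = 4  ⇒  p = 2/3.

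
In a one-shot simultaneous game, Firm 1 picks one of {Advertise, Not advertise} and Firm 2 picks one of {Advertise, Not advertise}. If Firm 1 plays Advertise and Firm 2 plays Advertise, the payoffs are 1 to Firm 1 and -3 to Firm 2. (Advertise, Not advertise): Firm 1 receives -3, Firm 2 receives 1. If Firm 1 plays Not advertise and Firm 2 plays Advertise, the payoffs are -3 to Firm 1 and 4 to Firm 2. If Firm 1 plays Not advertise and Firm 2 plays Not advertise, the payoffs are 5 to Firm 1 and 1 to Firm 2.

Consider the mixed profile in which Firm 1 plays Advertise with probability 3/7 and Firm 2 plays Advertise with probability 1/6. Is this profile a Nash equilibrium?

Given Firm 2's mix q = 1/6, Firm 1's payoff from Advertise is -7/3 but from Not advertise is 11/3. Firm 1 strictly prefers Not advertise, so Firm 1 would not mix.
So the proposed profile is not a Nash equilibrium.

No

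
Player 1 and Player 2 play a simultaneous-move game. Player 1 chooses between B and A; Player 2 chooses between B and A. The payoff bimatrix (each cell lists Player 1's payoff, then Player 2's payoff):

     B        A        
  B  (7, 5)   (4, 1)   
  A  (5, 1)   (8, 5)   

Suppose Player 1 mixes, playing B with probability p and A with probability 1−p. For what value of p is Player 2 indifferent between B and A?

p = 1/2

Player 2's indifference between B and A determines Player 1's mixing probability p:
  Player 2's expected payoff from B: p·5 + (1−p)·1 = 4p + 1
  Player 2's expected payoff from A: p·1 + (1−p)·5 = -4p + 5
  4p + 1 = -4p + 5  ⇒  8p = 4  ⇒  p = 1/2.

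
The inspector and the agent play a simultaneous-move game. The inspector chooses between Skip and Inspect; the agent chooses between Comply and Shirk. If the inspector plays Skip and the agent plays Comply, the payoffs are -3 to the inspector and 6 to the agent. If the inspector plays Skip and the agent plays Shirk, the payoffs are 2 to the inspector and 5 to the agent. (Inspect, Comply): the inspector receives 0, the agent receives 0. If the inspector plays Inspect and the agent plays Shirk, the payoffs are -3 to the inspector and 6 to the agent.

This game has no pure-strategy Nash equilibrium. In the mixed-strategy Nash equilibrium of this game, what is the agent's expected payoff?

For the agent to be willing to mix, the agent must be indifferent between Comply and Shirk, which pins down the inspector's mix.
  the agent's payoff from Comply: p·6 + (1−p)·0 = 6p
  the agent's payoff from Shirk: p·5 + (1−p)·6 = -p + 6
  6p = -p + 6  ⇒  7p = 6  ⇒  p = 6/7.
At equilibrium the agent is indifferent across columns, so the agent's payoff equals the payoff from Comply: (6/7)·6 + (1/7)·0 = 36/7.

36/7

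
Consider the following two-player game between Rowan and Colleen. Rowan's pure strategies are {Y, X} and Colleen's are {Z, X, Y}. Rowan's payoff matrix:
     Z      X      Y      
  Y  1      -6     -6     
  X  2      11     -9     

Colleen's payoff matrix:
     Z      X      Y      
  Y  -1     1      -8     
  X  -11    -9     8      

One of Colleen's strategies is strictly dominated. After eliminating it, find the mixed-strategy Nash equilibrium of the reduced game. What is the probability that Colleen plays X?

q = 3/20

Colleen's strategy Z is strictly dominated by X: 1 > -1 and -9 > -11. Eliminate Z.
In a mixed equilibrium Rowan is indifferent between Y and X; this condition fixes q.
  Rowan's expected payoff from Y: q·(-6) + (1−q)·(-6) = -6
  Rowan's expected payoff from X: q·11 + (1−q)·(-9) = 20q - 9
  -6 = 20q - 9  ⇒  -20q = -3  ⇒  q = 3/20.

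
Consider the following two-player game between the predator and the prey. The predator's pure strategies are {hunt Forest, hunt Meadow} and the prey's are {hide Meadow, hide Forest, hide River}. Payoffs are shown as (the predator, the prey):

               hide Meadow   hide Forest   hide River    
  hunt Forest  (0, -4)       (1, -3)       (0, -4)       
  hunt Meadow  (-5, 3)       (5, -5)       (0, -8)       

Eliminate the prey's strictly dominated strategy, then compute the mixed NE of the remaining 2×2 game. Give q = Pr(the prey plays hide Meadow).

q = 4/9

The prey's strategy hide River is strictly dominated by hide Forest: -3 > -4 and -5 > -8. Eliminate hide River.
The predator's indifference between hunt Forest and hunt Meadow determines the prey's mixing probability q:
  the predator's expected payoff from hunt Forest: q·0 + (1−q)·1 = -q + 1
  the predator's expected payoff from hunt Meadow: q·(-5) + (1−q)·5 = -10q + 5
  -q + 1 = -10q + 5  ⇒  9q = 4  ⇒  q = 4/9.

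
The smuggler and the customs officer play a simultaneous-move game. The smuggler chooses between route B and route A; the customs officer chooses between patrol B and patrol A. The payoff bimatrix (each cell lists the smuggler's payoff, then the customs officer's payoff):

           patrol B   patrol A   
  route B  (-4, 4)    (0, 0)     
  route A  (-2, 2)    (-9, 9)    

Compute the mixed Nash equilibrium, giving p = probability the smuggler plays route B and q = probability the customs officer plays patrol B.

The customs officer's indifference between patrol B and patrol A determines the smuggler's mixing probability p:
  the customs officer's payoff from patrol B: p·4 + (1−p)·2 = 2p + 2
  the customs officer's payoff from patrol A: p·0 + (1−p)·9 = -9p + 9
  2p + 2 = -9p + 9  ⇒  11p = 7  ⇒  p = 7/11.
The customs officer's mix must leave the smuggler indifferent between route B and route A.
  the smuggler's payoff to route B: q·(-4) + (1−q)·0 = -4q
  the smuggler's payoff to route A: q·(-2) + (1−q)·(-9) = 7q - 9
  -4q = 7q - 9  ⇒  -11q = -9  ⇒  q = 9/11.

p = 7/11, q = 9/11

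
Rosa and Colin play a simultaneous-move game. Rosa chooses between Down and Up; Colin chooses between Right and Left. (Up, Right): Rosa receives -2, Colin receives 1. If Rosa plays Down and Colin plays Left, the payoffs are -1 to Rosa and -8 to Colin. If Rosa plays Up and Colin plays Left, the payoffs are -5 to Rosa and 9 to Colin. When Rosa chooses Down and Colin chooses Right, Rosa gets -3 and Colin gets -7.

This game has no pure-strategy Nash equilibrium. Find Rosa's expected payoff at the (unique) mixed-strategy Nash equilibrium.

Set Rosa's expected payoff from Down equal to that from Up:
  Rosa's payoff from Down: q·(-3) + (1−q)·(-1) = -2q - 1
  Rosa's payoff from Up: q·(-2) + (1−q)·(-5) = 3q - 5
  -2q - 1 = 3q - 5  ⇒  -5q = -4  ⇒  q = 4/5.
At equilibrium Rosa is indifferent across rows, so Rosa's payoff equals the payoff from Down: (4/5)·(-3) + (1/5)·(-1) = -13/5.

-13/5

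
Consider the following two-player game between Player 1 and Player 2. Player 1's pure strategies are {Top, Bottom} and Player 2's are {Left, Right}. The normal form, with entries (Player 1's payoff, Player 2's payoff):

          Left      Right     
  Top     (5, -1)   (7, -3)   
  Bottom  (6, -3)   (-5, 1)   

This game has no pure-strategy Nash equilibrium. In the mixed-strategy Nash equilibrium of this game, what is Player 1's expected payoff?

In a mixed equilibrium Player 1 is indifferent between Top and Bottom; this condition fixes q.
  Player 1's expected payoff from Top: q·5 + (1−q)·7 = -2q + 7
  Player 1's expected payoff from Bottom: q·6 + (1−q)·(-5) = 11q - 5
  -2q + 7 = 11q - 5  ⇒  -13q = -12  ⇒  q = 12/13.
At equilibrium Player 1 is indifferent across rows, so Player 1's payoff equals the payoff from Top: (12/13)·5 + (1/13)·7 = 67/13.

67/13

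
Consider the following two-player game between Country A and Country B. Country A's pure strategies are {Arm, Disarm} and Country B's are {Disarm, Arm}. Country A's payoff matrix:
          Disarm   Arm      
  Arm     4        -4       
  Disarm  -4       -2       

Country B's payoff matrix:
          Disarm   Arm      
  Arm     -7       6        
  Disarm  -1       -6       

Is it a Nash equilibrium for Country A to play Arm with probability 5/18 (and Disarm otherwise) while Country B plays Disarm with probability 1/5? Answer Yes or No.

Check Country B's indifference given Country A's mix p = 5/18:
  payoff from Disarm = -8/3; payoff from Arm = -8/3 — equal.
Check Country A's indifference given Country B's mix q = 1/5:
  payoff from Arm = -12/5; payoff from Disarm = -12/5 — equal.
Both players are indifferent, so neither can profitably deviate.

Yes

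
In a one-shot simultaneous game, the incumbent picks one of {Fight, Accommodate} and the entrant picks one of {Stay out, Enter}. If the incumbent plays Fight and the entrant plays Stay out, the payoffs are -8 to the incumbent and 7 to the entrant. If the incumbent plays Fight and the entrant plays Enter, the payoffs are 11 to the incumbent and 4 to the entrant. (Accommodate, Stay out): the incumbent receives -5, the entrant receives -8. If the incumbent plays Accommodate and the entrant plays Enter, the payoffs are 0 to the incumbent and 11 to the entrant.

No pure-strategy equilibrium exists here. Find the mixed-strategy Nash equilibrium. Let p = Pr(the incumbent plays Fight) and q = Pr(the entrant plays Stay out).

The incumbent's mix must leave the entrant indifferent between Stay out and Enter.
  the entrant's payoff from Stay out: p·7 + (1−p)·(-8) = 15p - 8
  the entrant's payoff from Enter: p·4 + (1−p)·11 = -7p + 11
  15p - 8 = -7p + 11  ⇒  22p = 19  ⇒  p = 19/22.
Set the incumbent's expected payoff from Fight equal to that from Accommodate:
  the incumbent's payoff to Fight: q·(-8) + (1−q)·11 = -19q + 11
  the incumbent's payoff to Accommodate: q·(-5) + (1−q)·0 = -5q
  -19q + 11 = -5q  ⇒  -14q = -11  ⇒  q = 11/14.

p = 19/22, q = 11/14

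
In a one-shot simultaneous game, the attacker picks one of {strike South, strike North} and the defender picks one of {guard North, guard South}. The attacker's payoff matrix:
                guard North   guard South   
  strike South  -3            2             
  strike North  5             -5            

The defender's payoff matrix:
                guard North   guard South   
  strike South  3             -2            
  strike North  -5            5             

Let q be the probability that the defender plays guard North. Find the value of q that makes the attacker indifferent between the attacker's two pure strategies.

q = 7/15

For the attacker to be willing to mix, the attacker must be indifferent between strike South and strike North, which pins down the defender's mix.
  the attacker's payoff from strike South: q·(-3) + (1−q)·2 = -5q + 2
  the attacker's payoff from strike North: q·5 + (1−q)·(-5) = 10q - 5
  -5q + 2 = 10q - 5  ⇒  -15q = -7  ⇒  q = 7/15.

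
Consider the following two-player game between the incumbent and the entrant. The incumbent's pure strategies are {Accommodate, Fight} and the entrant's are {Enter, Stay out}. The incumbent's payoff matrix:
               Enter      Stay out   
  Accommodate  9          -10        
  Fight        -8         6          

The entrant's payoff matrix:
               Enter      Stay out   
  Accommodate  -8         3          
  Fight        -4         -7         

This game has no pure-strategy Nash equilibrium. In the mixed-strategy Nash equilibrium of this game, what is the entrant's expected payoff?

-34/7

Set the entrant's expected payoff from Enter equal to that from Stay out:
  the entrant's expected payoff from Enter: p·(-8) + (1−p)·(-4) = -4p - 4
  the entrant's expected payoff from Stay out: p·3 + (1−p)·(-7) = 10p - 7
  -4p - 4 = 10p - 7  ⇒  -14p = -3  ⇒  p = 3/14.
At equilibrium the entrant is indifferent across columns, so the entrant's payoff equals the payoff from Enter: (3/14)·(-8) + (11/14)·(-4) = -34/7.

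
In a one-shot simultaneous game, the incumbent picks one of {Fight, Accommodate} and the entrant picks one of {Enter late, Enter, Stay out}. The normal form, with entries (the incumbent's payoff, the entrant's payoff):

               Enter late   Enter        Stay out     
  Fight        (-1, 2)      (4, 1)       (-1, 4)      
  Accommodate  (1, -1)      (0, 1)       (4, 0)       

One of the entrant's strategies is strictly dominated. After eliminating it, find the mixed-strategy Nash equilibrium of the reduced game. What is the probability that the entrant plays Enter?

The entrant's strategy Enter late is strictly dominated by Stay out: 4 > 2 and 0 > -1. Eliminate Enter late.
For the incumbent to be willing to mix, the incumbent must be indifferent between Fight and Accommodate, which pins down the entrant's mix.
  the incumbent's expected payoff from Fight: q·4 + (1−q)·(-1) = 5q - 1
  the incumbent's expected payoff from Accommodate: q·0 + (1−q)·4 = -4q + 4
  5q - 1 = -4q + 4  ⇒  9q = 5  ⇒  q = 5/9.

q = 5/9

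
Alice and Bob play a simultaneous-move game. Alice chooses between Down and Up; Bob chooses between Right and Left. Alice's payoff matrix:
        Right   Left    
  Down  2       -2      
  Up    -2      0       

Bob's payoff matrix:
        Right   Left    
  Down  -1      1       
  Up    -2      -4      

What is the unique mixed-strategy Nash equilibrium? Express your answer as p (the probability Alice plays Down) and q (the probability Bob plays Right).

Set Bob's expected payoff from Right equal to that from Left:
  Bob's expected payoff from Right: p·(-1) + (1−p)·(-2) = p - 2
  Bob's expected payoff from Left: p·1 + (1−p)·(-4) = 5p - 4
  p - 2 = 5p - 4  ⇒  -4p = -2  ⇒  p = 1/2.
In a mixed equilibrium Alice is indifferent between Down and Up; this condition fixes q.
  Alice's payoff from Down: q·2 + (1−q)·(-2) = 4q - 2
  Alice's payoff from Up: q·(-2) + (1−q)·0 = -2q
  4q - 2 = -2q  ⇒  6q = 2  ⇒  q = 1/3.

p = 1/2, q = 1/3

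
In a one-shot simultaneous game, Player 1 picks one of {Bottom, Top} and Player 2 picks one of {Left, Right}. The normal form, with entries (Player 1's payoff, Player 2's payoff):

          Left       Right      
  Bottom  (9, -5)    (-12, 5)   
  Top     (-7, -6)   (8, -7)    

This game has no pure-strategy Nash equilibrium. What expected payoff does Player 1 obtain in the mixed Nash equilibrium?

In a mixed equilibrium Player 1 is indifferent between Bottom and Top; this condition fixes q.
  Player 1's payoff from Bottom: q·9 + (1−q)·(-12) = 21q - 12
  Player 1's payoff from Top: q·(-7) + (1−q)·8 = -15q + 8
  21q - 12 = -15q + 8  ⇒  36q = 20  ⇒  q = 5/9.
At equilibrium Player 1 is indifferent across rows, so Player 1's payoff equals the payoff from Bottom: (5/9)·9 + (4/9)·(-12) = -1/3.

-1/3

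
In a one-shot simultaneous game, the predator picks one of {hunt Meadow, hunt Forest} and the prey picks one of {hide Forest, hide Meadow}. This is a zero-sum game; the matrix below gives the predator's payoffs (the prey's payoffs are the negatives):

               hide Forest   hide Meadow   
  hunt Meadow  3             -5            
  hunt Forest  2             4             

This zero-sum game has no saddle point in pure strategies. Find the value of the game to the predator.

The prey's mix must leave the predator indifferent between hunt Meadow and hunt Forest.
  the predator's payoff from hunt Meadow: q·3 + (1−q)·(-5) = 8q - 5
  the predator's payoff from hunt Forest: q·2 + (1−q)·4 = -2q + 4
  8q - 5 = -2q + 4  ⇒  10q = 9  ⇒  q = 9/10.
The value is the predator's expected payoff against this mix (using hunt Meadow): (9/10)·3 + (1/10)·(-5) = 11/5.

v = 11/5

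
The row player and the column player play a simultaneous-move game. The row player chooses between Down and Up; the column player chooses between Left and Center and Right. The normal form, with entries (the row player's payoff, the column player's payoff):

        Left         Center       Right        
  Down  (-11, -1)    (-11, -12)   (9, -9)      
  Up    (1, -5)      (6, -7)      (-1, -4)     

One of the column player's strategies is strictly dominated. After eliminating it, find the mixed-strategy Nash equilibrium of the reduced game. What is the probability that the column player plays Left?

The column player's strategy Center is strictly dominated by Right: -9 > -12 and -4 > -7. Eliminate Center.
The row player's indifference between Down and Up determines the column player's mixing probability q:
  the row player's payoff to Down: q·(-11) + (1−q)·9 = -20q + 9
  the row player's payoff to Up: q·1 + (1−q)·(-1) = 2q - 1
  -20q + 9 = 2q - 1  ⇒  -22q = -10  ⇒  q = 5/11.

q = 5/11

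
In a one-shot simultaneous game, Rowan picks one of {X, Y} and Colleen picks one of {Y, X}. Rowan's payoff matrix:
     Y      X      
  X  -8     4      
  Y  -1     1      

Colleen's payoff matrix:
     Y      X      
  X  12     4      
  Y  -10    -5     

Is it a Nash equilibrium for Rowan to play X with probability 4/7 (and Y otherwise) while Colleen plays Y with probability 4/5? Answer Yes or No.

Given Rowan's mix p = 4/7, Colleen's payoff from Y is 18/7 but from X is 1/7. Colleen strictly prefers Y, so Colleen would not mix.
So the proposed profile is not a Nash equilibrium.

No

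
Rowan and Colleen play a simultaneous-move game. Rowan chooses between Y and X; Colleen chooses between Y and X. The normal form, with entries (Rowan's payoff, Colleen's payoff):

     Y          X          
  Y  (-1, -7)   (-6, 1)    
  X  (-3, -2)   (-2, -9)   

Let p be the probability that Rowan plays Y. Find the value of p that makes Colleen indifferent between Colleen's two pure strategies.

Colleen's indifference between Y and X determines Rowan's mixing probability p:
  Colleen's expected payoff from Y: p·(-7) + (1−p)·(-2) = -5p - 2
  Colleen's expected payoff from X: p·1 + (1−p)·(-9) = 10p - 9
  -5p - 2 = 10p - 9  ⇒  -15p = -7  ⇒  p = 7/15.

p = 7/15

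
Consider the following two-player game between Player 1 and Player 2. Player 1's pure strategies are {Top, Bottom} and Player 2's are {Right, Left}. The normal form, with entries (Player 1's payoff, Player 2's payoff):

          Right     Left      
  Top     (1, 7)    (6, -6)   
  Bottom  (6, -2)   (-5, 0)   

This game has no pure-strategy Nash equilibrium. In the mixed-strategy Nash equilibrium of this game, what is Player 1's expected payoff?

41/16

Player 1's indifference between Top and Bottom determines Player 2's mixing probability q:
  Player 1's payoff to Top: q·1 + (1−q)·6 = -5q + 6
  Player 1's payoff to Bottom: q·6 + (1−q)·(-5) = 11q - 5
  -5q + 6 = 11q - 5  ⇒  -16q = -11  ⇒  q = 11/16.
At equilibrium Player 1 is indifferent across rows, so Player 1's payoff equals the payoff from Top: (11/16)·1 + (5/16)·6 = 41/16.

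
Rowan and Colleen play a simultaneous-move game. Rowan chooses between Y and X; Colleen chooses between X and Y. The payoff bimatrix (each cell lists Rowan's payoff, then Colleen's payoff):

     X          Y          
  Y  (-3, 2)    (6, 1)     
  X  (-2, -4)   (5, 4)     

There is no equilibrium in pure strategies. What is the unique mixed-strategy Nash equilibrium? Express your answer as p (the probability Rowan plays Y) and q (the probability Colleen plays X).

p = 8/9, q = 1/2

Colleen's indifference between X and Y determines Rowan's mixing probability p:
  Colleen's payoff to X: p·2 + (1−p)·(-4) = 6p - 4
  Colleen's payoff to Y: p·1 + (1−p)·4 = -3p + 4
  6p - 4 = -3p + 4  ⇒  9p = 8  ⇒  p = 8/9.
Colleen's mix must leave Rowan indifferent between Y and X.
  Rowan's expected payoff from Y: q·(-3) + (1−q)·6 = -9q + 6
  Rowan's expected payoff from X: q·(-2) + (1−q)·5 = -7q + 5
  -9q + 6 = -7q + 5  ⇒  -2q = -1  ⇒  q = 1/2.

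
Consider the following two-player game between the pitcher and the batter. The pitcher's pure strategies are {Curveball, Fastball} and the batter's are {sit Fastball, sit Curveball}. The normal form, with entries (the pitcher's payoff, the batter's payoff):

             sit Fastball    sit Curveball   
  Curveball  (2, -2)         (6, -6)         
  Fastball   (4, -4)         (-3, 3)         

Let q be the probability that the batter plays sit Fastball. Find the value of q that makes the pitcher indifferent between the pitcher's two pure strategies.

q = 9/11

For the pitcher to be willing to mix, the pitcher must be indifferent between Curveball and Fastball, which pins down the batter's mix.
  the pitcher's expected payoff from Curveball: q·2 + (1−q)·6 = -4q + 6
  the pitcher's expected payoff from Fastball: q·4 + (1−q)·(-3) = 7q - 3
  -4q + 6 = 7q - 3  ⇒  -11q = -9  ⇒  q = 9/11.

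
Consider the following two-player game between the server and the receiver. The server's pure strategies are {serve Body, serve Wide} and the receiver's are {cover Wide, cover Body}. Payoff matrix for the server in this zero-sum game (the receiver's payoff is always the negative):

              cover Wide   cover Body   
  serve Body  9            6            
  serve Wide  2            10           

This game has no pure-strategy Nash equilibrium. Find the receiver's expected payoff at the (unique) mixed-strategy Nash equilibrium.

In a mixed equilibrium the receiver is indifferent between cover Wide and cover Body; this condition fixes p.
  the receiver's payoff to cover Wide: p·(-9) + (1−p)·(-2) = -7p - 2
  the receiver's payoff to cover Body: p·(-6) + (1−p)·(-10) = 4p - 10
  -7p - 2 = 4p - 10  ⇒  -11p = -8  ⇒  p = 8/11.
At equilibrium the receiver is indifferent across columns, so the receiver's payoff equals the payoff from cover Wide: (8/11)·(-9) + (3/11)·(-2) = -78/11.

-78/11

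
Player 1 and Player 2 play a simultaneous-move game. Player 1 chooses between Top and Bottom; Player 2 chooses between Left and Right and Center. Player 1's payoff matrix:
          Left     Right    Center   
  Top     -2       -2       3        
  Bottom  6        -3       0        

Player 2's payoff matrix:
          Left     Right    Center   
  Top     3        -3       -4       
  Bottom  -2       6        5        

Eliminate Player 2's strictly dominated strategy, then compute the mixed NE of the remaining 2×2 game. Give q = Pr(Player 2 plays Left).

Player 2's strategy Center is strictly dominated by Right: -3 > -4 and 6 > 5. Eliminate Center.
In a mixed equilibrium Player 1 is indifferent between Top and Bottom; this condition fixes q.
  Player 1's payoff to Top: q·(-2) + (1−q)·(-2) = -2
  Player 1's payoff to Bottom: q·6 + (1−q)·(-3) = 9q - 3
  -2 = 9q - 3  ⇒  -9q = -1  ⇒  q = 1/9.

q = 1/9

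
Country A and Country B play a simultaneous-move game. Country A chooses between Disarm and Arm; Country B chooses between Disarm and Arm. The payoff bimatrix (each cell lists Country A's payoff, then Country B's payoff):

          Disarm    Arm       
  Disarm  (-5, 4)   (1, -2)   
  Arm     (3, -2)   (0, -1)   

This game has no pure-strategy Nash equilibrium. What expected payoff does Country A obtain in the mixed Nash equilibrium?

1/3

Set Country A's expected payoff from Disarm equal to that from Arm:
  Country A's payoff from Disarm: q·(-5) + (1−q)·1 = -6q + 1
  Country A's payoff from Arm: q·3 + (1−q)·0 = 3q
  -6q + 1 = 3q  ⇒  -9q = -1  ⇒  q = 1/9.
At equilibrium Country A is indifferent across rows, so Country A's payoff equals the payoff from Disarm: (1/9)·(-5) + (8/9)·1 = 1/3.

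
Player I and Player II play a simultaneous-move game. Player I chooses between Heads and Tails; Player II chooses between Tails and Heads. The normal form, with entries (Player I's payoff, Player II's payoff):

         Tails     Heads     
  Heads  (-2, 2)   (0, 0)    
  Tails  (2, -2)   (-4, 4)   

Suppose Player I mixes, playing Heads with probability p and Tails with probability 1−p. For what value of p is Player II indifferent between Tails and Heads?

p = 3/4

Set Player II's expected payoff from Tails equal to that from Heads:
  Player II's expected payoff from Tails: p·2 + (1−p)·(-2) = 4p - 2
  Player II's expected payoff from Heads: p·0 + (1−p)·4 = -4p + 4
  4p - 2 = -4p + 4  ⇒  8p = 6  ⇒  p = 3/4.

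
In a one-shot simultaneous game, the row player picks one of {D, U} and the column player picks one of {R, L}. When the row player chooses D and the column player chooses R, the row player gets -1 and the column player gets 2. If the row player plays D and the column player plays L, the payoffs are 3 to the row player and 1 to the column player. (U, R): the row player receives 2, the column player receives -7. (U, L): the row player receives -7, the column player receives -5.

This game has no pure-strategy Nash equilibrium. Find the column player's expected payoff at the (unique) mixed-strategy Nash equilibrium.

For the column player to be willing to mix, the column player must be indifferent between R and L, which pins down the row player's mix.
  the column player's payoff to R: p·2 + (1−p)·(-7) = 9p - 7
  the column player's payoff to L: p·1 + (1−p)·(-5) = 6p - 5
  9p - 7 = 6p - 5  ⇒  3p = 2  ⇒  p = 2/3.
At equilibrium the column player is indifferent across columns, so the column player's payoff equals the payoff from R: (2/3)·2 + (1/3)·(-7) = -1.

-1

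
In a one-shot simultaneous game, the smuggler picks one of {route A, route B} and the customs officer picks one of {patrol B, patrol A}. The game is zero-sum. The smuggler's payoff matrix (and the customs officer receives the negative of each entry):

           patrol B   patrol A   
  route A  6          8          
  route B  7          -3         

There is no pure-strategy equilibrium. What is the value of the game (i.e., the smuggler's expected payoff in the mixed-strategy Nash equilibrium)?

v = 37/6

In a mixed equilibrium the smuggler is indifferent between route A and route B; this condition fixes q.
  the smuggler's payoff from route A: q·6 + (1−q)·8 = -2q + 8
  the smuggler's payoff from route B: q·7 + (1−q)·(-3) = 10q - 3
  -2q + 8 = 10q - 3  ⇒  -12q = -11  ⇒  q = 11/12.
The value is the smuggler's expected payoff against this mix (using route A): (11/12)·6 + (1/12)·8 = 37/6.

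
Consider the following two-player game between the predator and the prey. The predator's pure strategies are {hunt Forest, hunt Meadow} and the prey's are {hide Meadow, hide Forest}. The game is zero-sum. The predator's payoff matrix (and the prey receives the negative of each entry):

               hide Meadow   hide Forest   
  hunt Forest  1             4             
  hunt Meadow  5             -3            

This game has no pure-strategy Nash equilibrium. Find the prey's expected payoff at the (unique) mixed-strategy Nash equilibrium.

-23/11

In a mixed equilibrium the prey is indifferent between hide Meadow and hide Forest; this condition fixes p.
  the prey's expected payoff from hide Meadow: p·(-1) + (1−p)·(-5) = 4p - 5
  the prey's expected payoff from hide Forest: p·(-4) + (1−p)·3 = -7p + 3
  4p - 5 = -7p + 3  ⇒  11p = 8  ⇒  p = 8/11.
At equilibrium the prey is indifferent across columns, so the prey's payoff equals the payoff from hide Meadow: (8/11)·(-1) + (3/11)·(-5) = -23/11.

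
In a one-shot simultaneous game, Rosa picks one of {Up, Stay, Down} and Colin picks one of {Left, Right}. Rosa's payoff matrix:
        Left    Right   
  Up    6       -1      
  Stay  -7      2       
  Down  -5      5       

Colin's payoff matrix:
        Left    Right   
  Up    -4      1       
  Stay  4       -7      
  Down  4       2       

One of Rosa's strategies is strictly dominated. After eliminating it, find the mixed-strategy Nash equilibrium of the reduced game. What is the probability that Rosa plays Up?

Rosa's strategy Stay is strictly dominated by Down: -5 > -7 and 5 > 2. Eliminate Stay.
Rosa's mix must leave Colin indifferent between Left and Right.
  Colin's payoff to Left: p·(-4) + (1−p)·4 = -8p + 4
  Colin's payoff to Right: p·1 + (1−p)·2 = -p + 2
  -8p + 4 = -p + 2  ⇒  -7p = -2  ⇒  p = 2/7.

p = 2/7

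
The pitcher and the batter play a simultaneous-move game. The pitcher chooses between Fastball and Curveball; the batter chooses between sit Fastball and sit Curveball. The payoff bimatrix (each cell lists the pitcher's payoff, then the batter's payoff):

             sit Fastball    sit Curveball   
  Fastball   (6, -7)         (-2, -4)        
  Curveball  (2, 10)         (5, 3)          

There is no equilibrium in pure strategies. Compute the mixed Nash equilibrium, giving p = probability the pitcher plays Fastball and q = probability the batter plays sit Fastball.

p = 7/10, q = 7/11

The pitcher's mix must leave the batter indifferent between sit Fastball and sit Curveball.
  the batter's payoff from sit Fastball: p·(-7) + (1−p)·10 = -17p + 10
  the batter's payoff from sit Curveball: p·(-4) + (1−p)·3 = -7p + 3
  -17p + 10 = -7p + 3  ⇒  -10p = -7  ⇒  p = 7/10.
The batter's mix must leave the pitcher indifferent between Fastball and Curveball.
  the pitcher's payoff to Fastball: q·6 + (1−q)·(-2) = 8q - 2
  the pitcher's payoff to Curveball: q·2 + (1−q)·5 = -3q + 5
  8q - 2 = -3q + 5  ⇒  11q = 7  ⇒  q = 7/11.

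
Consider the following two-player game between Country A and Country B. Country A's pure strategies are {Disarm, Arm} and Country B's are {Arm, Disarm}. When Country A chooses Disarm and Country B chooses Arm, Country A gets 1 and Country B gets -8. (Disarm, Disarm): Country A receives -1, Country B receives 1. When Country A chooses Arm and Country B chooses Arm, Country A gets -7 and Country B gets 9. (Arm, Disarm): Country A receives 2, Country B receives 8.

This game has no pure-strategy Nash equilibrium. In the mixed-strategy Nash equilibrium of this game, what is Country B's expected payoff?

Set Country B's expected payoff from Arm equal to that from Disarm:
  Country B's expected payoff from Arm: p·(-8) + (1−p)·9 = -17p + 9
  Country B's expected payoff from Disarm: p·1 + (1−p)·8 = -7p + 8
  -17p + 9 = -7p + 8  ⇒  -10p = -1  ⇒  p = 1/10.
At equilibrium Country B is indifferent across columns, so Country B's payoff equals the payoff from Arm: (1/10)·(-8) + (9/10)·9 = 73/10.

73/10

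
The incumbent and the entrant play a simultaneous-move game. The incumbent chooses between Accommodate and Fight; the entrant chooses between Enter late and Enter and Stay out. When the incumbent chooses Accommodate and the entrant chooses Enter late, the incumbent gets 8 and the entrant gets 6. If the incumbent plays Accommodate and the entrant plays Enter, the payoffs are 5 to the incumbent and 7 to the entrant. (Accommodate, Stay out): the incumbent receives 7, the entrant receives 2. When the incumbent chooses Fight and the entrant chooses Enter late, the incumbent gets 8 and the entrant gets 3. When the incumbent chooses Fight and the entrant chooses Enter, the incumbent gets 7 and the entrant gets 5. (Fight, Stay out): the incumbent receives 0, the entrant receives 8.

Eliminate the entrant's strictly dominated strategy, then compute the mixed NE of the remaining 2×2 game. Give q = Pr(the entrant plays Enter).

The entrant's strategy Enter late is strictly dominated by Enter: 7 > 6 and 5 > 3. Eliminate Enter late.
In a mixed equilibrium the incumbent is indifferent between Accommodate and Fight; this condition fixes q.
  the incumbent's expected payoff from Accommodate: q·5 + (1−q)·7 = -2q + 7
  the incumbent's expected payoff from Fight: q·7 + (1−q)·0 = 7q
  -2q + 7 = 7q  ⇒  -9q = -7  ⇒  q = 7/9.

q = 7/9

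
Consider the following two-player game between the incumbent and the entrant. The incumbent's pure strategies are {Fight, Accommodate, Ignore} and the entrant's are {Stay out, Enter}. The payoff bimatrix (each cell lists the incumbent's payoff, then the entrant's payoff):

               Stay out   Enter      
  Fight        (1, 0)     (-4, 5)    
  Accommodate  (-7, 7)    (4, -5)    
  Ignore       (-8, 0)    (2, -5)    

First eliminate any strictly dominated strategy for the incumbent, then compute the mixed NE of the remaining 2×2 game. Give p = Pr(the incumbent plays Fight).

p = 12/17

The incumbent's strategy Ignore is strictly dominated by Accommodate: -7 > -8 and 4 > 2. Eliminate Ignore.
The incumbent's mix must leave the entrant indifferent between Stay out and Enter.
  the entrant's payoff to Stay out: p·0 + (1−p)·7 = -7p + 7
  the entrant's payoff to Enter: p·5 + (1−p)·(-5) = 10p - 5
  -7p + 7 = 10p - 5  ⇒  -17p = -12  ⇒  p = 12/17.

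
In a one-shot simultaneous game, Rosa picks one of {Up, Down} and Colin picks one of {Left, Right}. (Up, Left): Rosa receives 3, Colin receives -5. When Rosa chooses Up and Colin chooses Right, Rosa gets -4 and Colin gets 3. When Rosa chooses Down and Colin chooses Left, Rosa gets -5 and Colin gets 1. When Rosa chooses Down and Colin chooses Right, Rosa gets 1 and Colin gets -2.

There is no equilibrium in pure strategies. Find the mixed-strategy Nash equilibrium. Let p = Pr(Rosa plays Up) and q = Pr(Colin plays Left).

Colin's indifference between Left and Right determines Rosa's mixing probability p:
  Colin's expected payoff from Left: p·(-5) + (1−p)·1 = -6p + 1
  Colin's expected payoff from Right: p·3 + (1−p)·(-2) = 5p - 2
  -6p + 1 = 5p - 2  ⇒  -11p = -3  ⇒  p = 3/11.
Set Rosa's expected payoff from Up equal to that from Down:
  Rosa's payoff from Up: q·3 + (1−q)·(-4) = 7q - 4
  Rosa's payoff from Down: q·(-5) + (1−q)·1 = -6q + 1
  7q - 4 = -6q + 1  ⇒  13q = 5  ⇒  q = 5/13.

p = 3/11, q = 5/13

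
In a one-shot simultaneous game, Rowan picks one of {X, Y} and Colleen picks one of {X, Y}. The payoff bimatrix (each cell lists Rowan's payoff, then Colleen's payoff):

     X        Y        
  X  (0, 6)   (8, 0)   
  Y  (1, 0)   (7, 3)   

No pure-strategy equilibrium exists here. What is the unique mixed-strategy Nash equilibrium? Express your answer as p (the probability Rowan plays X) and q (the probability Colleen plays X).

In a mixed equilibrium Colleen is indifferent between X and Y; this condition fixes p.
  Colleen's expected payoff from X: p·6 + (1−p)·0 = 6p
  Colleen's expected payoff from Y: p·0 + (1−p)·3 = -3p + 3
  6p = -3p + 3  ⇒  9p = 3  ⇒  p = 1/3.
Colleen's mix must leave Rowan indifferent between X and Y.
  Rowan's expected payoff from X: q·0 + (1−q)·8 = -8q + 8
  Rowan's expected payoff from Y: q·1 + (1−q)·7 = -6q + 7
  -8q + 8 = -6q + 7  ⇒  -2q = -1  ⇒  q = 1/2.

p = 1/3, q = 1/2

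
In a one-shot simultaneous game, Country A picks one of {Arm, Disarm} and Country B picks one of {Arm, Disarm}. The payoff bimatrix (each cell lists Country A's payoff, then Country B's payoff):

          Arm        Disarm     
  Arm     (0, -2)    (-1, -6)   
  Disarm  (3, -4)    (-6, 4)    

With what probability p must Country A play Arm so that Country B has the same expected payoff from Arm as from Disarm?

p = 2/3

Set Country B's expected payoff from Arm equal to that from Disarm:
  Country B's payoff to Arm: p·(-2) + (1−p)·(-4) = 2p - 4
  Country B's payoff to Disarm: p·(-6) + (1−p)·4 = -10p + 4
  2p - 4 = -10p + 4  ⇒  12p = 8  ⇒  p = 2/3.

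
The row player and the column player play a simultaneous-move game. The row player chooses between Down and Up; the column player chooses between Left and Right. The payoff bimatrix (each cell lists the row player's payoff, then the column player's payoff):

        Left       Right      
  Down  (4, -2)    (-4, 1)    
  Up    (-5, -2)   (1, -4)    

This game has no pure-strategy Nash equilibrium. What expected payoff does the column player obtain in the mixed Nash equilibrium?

In a mixed equilibrium the column player is indifferent between Left and Right; this condition fixes p.
  the column player's payoff to Left: p·(-2) + (1−p)·(-2) = -2
  the column player's payoff to Right: p·1 + (1−p)·(-4) = 5p - 4
  -2 = 5p - 4  ⇒  -5p = -2  ⇒  p = 2/5.
At equilibrium the column player is indifferent across columns, so the column player's payoff equals the payoff from Left: (2/5)·(-2) + (3/5)·(-2) = -2.

-2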